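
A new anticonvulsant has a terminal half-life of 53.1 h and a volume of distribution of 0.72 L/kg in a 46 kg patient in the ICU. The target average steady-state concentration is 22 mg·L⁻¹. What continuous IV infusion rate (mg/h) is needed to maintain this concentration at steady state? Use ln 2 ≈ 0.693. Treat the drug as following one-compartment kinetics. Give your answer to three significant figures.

9.51 mg/h

Vd = 0.72 L/kg × 46 kg = 33.12 L
CL = ln 2 · Vd / t½ = 0.693 × 33.12 / 53.1 = 0.4322 L/h
Infusion rate = CL × Css = 0.4322 × 22 = 9.508 mg/h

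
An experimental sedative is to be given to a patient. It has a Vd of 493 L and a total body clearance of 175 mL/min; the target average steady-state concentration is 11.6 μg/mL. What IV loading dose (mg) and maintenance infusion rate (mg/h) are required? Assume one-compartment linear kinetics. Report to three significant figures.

(a) 5720 mg; (b) 122 mg/h

Loading dose = Vd × C = 493.0 × 11.6 = 5719 mg
Convert clearance: 175 mL/min × 60 min/h ÷ 1000 mL/L = 10.50 L/h
Maintenance: replace elimination → rate = CL × Css = 10.50 × 11.6 = 121.8 mg/h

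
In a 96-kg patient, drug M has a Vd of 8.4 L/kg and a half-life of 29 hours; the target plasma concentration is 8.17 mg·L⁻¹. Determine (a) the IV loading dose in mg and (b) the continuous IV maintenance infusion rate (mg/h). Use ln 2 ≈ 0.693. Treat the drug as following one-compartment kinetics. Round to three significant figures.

Vd(total) = 96 kg × 8.4 L/kg = 806.4 L
LD = Vd × C = 806.4 × 8.17 = 6588 mg
CL = 0.693 × Vd / t½ = 0.693 × 806.4 / 29 = 19.27 L/h
Infusion rate = CL × Css = 19.27 × 8.17 = 157.4 mg/h

(a) 6590 mg; (b) 157 mg/h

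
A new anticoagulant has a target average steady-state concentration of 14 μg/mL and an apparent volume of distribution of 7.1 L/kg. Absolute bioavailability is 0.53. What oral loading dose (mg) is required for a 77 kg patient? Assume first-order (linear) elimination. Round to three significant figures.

14400 mg

Vd = 7.1 L/kg × 77 kg = 546.7 L
The loading dose fills Vd to the target concentration.
LD = Vd × C / F = 546.7 × 14.00 / 0.53 = 14440 mg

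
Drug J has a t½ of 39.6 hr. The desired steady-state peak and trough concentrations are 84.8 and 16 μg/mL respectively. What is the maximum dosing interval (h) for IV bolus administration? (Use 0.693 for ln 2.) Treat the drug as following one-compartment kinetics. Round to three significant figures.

k = 0.693 / t½ = 0.693 / 39.6 = 0.01750 h⁻¹
Between IV bolus doses, concentration decays as C = C₀·e^(−kτ), so C_peak/C_trough = e^(kτ).
τ_max = ln(C_peak/C_trough) / k = ln(84.8/16) / 0.01750 = 1.668 / 0.01750 = 95.31 h

95.3 h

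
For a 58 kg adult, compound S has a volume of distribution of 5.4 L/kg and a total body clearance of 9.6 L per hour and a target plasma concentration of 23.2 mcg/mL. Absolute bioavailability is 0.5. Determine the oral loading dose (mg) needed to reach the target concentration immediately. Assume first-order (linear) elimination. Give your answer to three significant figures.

14500 mg

Vd = 5.4 L/kg × 58 kg = 313.2 L
Loading dose depends on Vd (not clearance): it fills the distribution volume.
LD = Vd × C / F = 313.2 × 23.20 / 0.5 = 14530 mg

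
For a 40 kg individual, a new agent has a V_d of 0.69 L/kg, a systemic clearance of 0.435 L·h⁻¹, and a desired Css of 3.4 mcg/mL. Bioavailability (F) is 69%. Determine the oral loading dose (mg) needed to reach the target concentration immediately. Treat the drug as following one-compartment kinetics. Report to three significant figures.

136 mg

Vd = 0.69 L/kg × 40 kg = 27.60 L
LD = Vd × C / F = 27.60 × 3.400 / 0.69 = 136.0 mg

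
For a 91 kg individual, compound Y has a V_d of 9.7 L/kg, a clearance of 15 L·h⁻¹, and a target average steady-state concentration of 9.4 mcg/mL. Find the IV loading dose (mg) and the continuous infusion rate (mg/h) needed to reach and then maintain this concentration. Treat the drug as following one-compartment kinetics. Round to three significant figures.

(a) 8300 mg; (b) 141 mg/h

Total Vd = 9.7 × 91 = 882.7 L
LD = Vd · C_target = 882.7 × 9.4 = 8297 mg
Maintenance infusion rate = CL × Css = 15.00 × 9.4 = 141.0 mg/h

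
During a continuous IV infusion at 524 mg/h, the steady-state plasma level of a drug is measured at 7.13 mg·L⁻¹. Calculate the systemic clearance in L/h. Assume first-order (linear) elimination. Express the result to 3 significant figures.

73.5 L/h

At steady state, infusion rate = CL × Css, so CL = rate / Css.
CL = 524 / 7.13 = 73.49 L/h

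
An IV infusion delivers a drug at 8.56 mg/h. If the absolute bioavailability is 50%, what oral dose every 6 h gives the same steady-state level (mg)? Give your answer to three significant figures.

103 mg

To maintain the same Css, the systemic dosing rate must be unchanged: F·D/τ = infusion rate.
D = rate × τ / F = 8.56 × 6 / 0.5 = 102.7 mg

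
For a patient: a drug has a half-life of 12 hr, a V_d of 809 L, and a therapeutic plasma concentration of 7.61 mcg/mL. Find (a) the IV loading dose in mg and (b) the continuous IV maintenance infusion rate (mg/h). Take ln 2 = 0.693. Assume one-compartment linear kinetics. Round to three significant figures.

LD = Vd × C = 809.0 × 7.61 = 6156 mg
CL = 0.693 × Vd / t½ = 0.693 × 809.0 / 12 = 46.72 L/h
Infusion rate = CL × Css = 46.72 × 7.61 = 355.5 mg/h

(a) 6160 mg; (b) 356 mg/h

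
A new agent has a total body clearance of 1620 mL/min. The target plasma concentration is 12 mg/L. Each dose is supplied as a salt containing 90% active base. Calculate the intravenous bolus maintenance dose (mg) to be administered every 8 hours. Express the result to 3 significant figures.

10400 mg

Convert clearance: 1620 mL/min × 60 min/h ÷ 1000 mL/L = 97.20 L/h
D = CL × Css × τ / S = 97.20 × 12 × 8 / 0.9 = 10370 mg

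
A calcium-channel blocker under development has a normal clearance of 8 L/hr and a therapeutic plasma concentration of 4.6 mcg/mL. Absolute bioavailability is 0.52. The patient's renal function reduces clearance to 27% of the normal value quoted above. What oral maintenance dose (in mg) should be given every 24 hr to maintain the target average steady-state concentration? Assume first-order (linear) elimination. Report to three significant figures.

459 mg

Patient clearance = 0.27 × 8.000 = 2.160 L/h
D = CL × Css × τ / F = 2.160 × 4.6 × 24 / 0.52 = 458.6 mg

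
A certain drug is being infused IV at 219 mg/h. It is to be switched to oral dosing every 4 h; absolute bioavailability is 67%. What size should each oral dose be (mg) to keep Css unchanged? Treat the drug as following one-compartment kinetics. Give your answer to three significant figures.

1310 mg

To maintain the same Css, the systemic dosing rate must be unchanged: F·D/τ = infusion rate.
D = rate × τ / F = 219 × 4 / 0.67 = 1307 mg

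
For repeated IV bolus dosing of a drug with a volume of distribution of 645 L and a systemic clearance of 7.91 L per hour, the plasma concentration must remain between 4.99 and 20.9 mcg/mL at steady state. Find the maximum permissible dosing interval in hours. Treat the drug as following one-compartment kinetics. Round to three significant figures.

k = CL / Vd = 7.910 / 645.0 = 0.01226 h⁻¹
Between IV bolus doses, concentration decays as C = C₀·e^(−kτ), so C_peak/C_trough = e^(kτ).
τ_max = ln(C_peak/C_trough) / k = ln(20.9/4.99) / 0.01226 = 1.432 / 0.01226 = 116.8 h

117 h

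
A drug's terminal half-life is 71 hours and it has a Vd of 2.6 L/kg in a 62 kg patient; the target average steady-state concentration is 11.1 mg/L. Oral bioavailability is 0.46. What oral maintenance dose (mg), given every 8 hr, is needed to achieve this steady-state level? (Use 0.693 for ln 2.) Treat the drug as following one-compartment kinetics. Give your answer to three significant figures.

Vd = 2.6 L/kg × 62 kg = 161.2 L
CL = ln 2 · Vd / t½ = 0.693 × 161.2 / 71 = 1.573 L/h
D = CL × Css × τ / F = 1.573 × 11.1 × 8 / 0.46 = 303.7 mg

304 mg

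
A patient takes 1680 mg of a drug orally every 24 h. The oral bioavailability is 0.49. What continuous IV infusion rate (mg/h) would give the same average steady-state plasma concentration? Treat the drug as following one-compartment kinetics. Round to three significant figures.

Equivalent systemic input: infusion rate = F·D/τ.
Rate = 0.49 × 1680 / 24 = 34.30 mg/h

34.3 mg/h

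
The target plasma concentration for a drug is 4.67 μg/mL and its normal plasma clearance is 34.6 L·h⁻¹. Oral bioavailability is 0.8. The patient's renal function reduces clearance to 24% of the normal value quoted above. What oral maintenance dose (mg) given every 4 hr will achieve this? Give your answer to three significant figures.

Patient clearance = 0.24 × 34.60 = 8.304 L/h
D = CL × Css × τ / F = 8.304 × 4.67 × 4 / 0.8 = 193.9 mg

194 mg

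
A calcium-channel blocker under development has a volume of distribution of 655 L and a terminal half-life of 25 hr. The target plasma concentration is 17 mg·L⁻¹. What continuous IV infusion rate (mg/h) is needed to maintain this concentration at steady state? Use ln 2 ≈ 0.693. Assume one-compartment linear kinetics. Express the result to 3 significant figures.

309 mg/h

k = 0.693/25 = 0.02772 h⁻¹, so CL = k·Vd = 0.02772 × 655.0 = 18.16 L/h
Infusion rate = CL × Css = 18.16 × 17 = 308.7 mg/h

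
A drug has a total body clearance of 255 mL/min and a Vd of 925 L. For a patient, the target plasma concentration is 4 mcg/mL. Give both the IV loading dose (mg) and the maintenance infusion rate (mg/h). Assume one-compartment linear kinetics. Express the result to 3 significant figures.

(a) 3700 mg; (b) 61.2 mg/h

Loading dose = Vd × C = 925.0 × 4 = 3700 mg
Convert clearance: 255 mL/min × 60 min/h ÷ 1000 mL/L = 15.30 L/h
Maintenance infusion rate = CL × Css = 15.30 × 4 = 61.20 mg/h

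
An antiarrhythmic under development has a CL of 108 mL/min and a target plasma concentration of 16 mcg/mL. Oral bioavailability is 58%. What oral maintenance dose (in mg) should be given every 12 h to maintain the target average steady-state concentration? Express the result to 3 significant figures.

CL = 108 mL/min × 60/1000 = 6.480 L/h
At steady state, dose per interval replaces the amount cleared in that interval: F·D/τ = CL·Css.
D = CL × Css × τ / F = 6.480 × 16 × 12 / 0.58 = 2145 mg

2150 mg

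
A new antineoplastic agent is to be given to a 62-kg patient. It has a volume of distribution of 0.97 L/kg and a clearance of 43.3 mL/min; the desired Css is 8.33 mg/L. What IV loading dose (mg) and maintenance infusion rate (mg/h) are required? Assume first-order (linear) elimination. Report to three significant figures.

(a) 501 mg; (b) 21.6 mg/h

Vd = 0.97 L/kg × 62 kg = 60.14 L
LD = Vd · C_target = 60.14 × 8.33 = 501.0 mg
CL = 43.3 mL/min = 43.3 × 0.06 = 2.598 L/h
Maintenance infusion rate = CL × Css = 2.598 × 8.33 = 21.64 mg/h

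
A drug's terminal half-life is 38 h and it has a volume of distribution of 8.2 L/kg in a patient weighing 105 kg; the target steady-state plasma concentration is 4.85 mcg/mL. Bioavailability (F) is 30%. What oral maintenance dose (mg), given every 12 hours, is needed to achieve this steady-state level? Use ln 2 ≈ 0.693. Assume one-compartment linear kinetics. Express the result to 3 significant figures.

3050 mg

Total Vd = 8.2 × 105 = 861.0 L
CL = 0.693 × Vd / t½ = 0.693 × 861.0 / 38 = 15.70 L/h
D = CL × Css × τ / F = 15.70 × 4.85 × 12 / 0.3 = 3046 mg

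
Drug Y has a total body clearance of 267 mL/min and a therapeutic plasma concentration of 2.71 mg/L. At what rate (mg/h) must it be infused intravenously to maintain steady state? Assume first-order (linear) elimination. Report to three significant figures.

43.4 mg/h

CL = 267 mL/min = 267 × 0.06 = 16.02 L/h
At steady state, infusion rate equals elimination rate: rate in = CL × Css.
R₀ = 16.02 × 2.71 = 43.41 mg/h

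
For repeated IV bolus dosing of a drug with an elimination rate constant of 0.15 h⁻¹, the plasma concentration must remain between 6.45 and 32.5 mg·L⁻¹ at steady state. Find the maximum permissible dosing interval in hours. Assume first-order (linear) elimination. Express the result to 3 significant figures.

10.8 h

Between IV bolus doses, concentration decays as C = C₀·e^(−kτ), so C_peak/C_trough = e^(kτ).
τ_max = ln(C_peak/C_trough) / k = ln(32.5/6.45) / 0.1500 = 1.617 / 0.1500 = 10.78 h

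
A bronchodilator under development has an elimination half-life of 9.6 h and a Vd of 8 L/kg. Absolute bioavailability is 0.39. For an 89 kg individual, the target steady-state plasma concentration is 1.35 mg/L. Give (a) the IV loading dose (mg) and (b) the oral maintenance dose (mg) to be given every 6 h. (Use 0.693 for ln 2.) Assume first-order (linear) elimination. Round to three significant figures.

Vd = 8 L/kg × 89 kg = 712.0 L
LD = Vd × C = 712.0 × 1.35 = 961.2 mg
CL = 0.693 × Vd / t½ = 0.693 × 712.0 / 9.6 = 51.40 L/h
D = CL × Css × τ / F = 51.40 × 1.35 × 6 / 0.39 = 1068 mg

(a) 961 mg; (b) 1070 mg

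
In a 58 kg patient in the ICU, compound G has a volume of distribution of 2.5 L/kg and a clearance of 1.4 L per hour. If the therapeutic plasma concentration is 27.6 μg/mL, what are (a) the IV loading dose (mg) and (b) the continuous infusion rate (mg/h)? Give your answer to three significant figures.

(a) 4000 mg; (b) 38.6 mg/h

Vd = 2.5 L/kg × 58 kg = 145.0 L
Loading: fill Vd to C_target → 145.0 L × 27.6 mg/L = 4002 mg
Maintenance infusion rate = CL × Css = 1.400 × 27.6 = 38.64 mg/h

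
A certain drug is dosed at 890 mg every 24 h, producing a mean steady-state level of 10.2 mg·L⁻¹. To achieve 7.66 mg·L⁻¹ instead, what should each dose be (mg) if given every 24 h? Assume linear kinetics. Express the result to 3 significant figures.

For first-order elimination, Css ∝ F·D/(CL·τ); F and CL are unchanged, so Css ∝ D/τ.
D₂ = D₁ × (Css,target / Css,current) = 890 × 7.66/10.2 = 668.4 mg

668 mg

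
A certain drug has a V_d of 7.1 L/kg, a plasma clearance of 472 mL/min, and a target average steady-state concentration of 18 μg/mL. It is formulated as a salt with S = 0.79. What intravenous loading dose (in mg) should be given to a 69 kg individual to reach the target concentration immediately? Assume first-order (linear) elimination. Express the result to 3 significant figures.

11200 mg

Vd = 7.1 L/kg × 69 kg = 489.9 L
LD = Vd × C / S = 489.9 × 18.00 / 0.79 = 11160 mg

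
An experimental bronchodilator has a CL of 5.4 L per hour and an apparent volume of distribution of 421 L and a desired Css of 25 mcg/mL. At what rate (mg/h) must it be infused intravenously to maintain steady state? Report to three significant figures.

135 mg/h

Rate = CL × Css = 5.400 × 25 = 135.0 mg/h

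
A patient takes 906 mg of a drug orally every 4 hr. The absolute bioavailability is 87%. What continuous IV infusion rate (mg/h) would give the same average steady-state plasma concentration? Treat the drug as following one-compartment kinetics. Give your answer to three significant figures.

Equivalent systemic input: infusion rate = F·D/τ.
Rate = 0.87 × 906 / 4 = 197.1 mg/h

197 mg/h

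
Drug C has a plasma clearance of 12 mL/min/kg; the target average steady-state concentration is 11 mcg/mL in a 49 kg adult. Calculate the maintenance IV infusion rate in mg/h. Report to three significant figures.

388 mg/h

CL = 12 mL/min/kg × 49 kg = 588.0 mL/min = 588.0 × 60/1000 = 35.28 L/h
R₀ = 35.28 × 11 = 388.1 mg/h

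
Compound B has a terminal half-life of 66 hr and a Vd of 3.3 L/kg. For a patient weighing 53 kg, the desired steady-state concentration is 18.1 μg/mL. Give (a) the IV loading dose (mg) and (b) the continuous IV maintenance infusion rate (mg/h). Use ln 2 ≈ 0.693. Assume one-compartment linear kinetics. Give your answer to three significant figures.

(a) 3170 mg; (b) 33.2 mg/h

Vd(total) = 53 kg × 3.3 L/kg = 174.9 L
LD = Vd × C = 174.9 × 18.1 = 3166 mg
CL = 0.693 × Vd / t½ = 0.693 × 174.9 / 66 = 1.836 L/h
Infusion rate = CL × Css = 1.836 × 18.1 = 33.23 mg/h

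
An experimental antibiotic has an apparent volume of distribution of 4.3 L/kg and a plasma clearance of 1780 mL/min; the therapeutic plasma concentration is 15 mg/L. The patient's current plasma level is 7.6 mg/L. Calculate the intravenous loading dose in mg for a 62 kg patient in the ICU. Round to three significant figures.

Vd(total) = 62 kg × 4.3 L/kg = 266.6 L
Concentration deficit ΔC = 15 − 7.6 = 7.400 mg/L
LD = Vd × ΔC = 266.6 × 7.400 = 1973 mg

1970 mg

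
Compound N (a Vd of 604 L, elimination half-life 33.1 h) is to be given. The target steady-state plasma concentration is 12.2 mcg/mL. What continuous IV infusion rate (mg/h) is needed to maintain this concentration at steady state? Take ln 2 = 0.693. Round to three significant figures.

154 mg/h

k = 0.693/33.1 = 0.02094 h⁻¹, so CL = k·Vd = 0.02094 × 604.0 = 12.65 L/h
Infusion rate = CL × Css = 12.65 × 12.2 = 154.3 mg/h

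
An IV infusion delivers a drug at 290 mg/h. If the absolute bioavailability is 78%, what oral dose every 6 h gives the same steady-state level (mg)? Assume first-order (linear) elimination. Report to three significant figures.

To maintain the same Css, the systemic dosing rate must be unchanged: F·D/τ = infusion rate.
D = rate × τ / F = 290 × 6 / 0.78 = 2231 mg

2230 mg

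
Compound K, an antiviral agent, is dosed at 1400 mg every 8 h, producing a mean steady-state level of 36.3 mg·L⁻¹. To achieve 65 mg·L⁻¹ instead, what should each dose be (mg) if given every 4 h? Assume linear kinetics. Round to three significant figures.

1250 mg

With linear kinetics, Css is proportional to dose rate (D/τ) at fixed clearance.
D₂ = D₁ × (Css,target / Css,current) × (τ₂/τ₁) = 1400 × (65/36.3) × (4/8) = 1253 mg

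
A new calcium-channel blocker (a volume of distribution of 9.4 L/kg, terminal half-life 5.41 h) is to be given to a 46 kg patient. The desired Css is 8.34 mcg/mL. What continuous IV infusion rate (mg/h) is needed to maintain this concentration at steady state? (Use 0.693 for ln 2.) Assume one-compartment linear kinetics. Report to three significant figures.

462 mg/h

Total Vd = 9.4 × 46 = 432.4 L
k = 0.693/5.41 = 0.1281 h⁻¹, so CL = k·Vd = 0.1281 × 432.4 = 55.39 L/h
Infusion rate = CL × Css = 55.39 × 8.34 = 462.0 mg/h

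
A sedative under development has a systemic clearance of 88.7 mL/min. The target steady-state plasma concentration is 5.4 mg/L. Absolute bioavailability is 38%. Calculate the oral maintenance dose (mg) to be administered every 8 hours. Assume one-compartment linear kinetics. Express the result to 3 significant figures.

605 mg

CL = 88.7 mL/min = 88.7 × 0.06 = 5.322 L/h
At steady state, dose per interval replaces the amount cleared in that interval: F·D/τ = CL·Css.
D = CL × Css × τ / F = 5.322 × 5.4 × 8 / 0.38 = 605.0 mg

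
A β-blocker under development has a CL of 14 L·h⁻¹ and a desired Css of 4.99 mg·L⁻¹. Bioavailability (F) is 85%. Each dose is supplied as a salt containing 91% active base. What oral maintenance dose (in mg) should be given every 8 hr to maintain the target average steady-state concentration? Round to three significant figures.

723 mg

At steady state, dose per interval replaces the amount cleared in that interval: F·S·D/τ = CL·Css.
D = CL × Css × τ / F / S = 14.00 × 4.99 × 8 / 0.85 / 0.91 = 722.5 mg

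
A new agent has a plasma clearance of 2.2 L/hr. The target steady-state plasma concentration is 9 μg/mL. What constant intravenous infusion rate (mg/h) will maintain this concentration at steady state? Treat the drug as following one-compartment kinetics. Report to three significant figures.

19.8 mg/h

At steady state, infusion rate equals elimination rate: rate in = CL × Css.
Rate = CL × Css = 2.200 × 9 = 19.80 mg/h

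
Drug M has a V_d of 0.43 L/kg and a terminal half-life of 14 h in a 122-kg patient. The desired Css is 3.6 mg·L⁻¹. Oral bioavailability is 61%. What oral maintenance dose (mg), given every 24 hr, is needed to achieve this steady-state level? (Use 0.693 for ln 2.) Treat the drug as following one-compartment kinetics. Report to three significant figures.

368 mg

Vd = 0.43 L/kg × 122 kg = 52.46 L
CL = 0.693 × Vd / t½ = 0.693 × 52.46 / 14 = 2.597 L/h
D = CL × Css × τ / F = 2.597 × 3.6 × 24 / 0.61 = 367.8 mg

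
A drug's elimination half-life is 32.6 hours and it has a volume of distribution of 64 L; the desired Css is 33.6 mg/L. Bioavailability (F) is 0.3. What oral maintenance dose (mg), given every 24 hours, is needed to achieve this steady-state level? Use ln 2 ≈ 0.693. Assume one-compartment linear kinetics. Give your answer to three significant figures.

3660 mg

k = 0.693/32.6 = 0.02126 h⁻¹, so CL = k·Vd = 0.02126 × 64.00 = 1.361 L/h
D = CL × Css × τ / F = 1.361 × 33.6 × 24 / 0.3 = 3658 mg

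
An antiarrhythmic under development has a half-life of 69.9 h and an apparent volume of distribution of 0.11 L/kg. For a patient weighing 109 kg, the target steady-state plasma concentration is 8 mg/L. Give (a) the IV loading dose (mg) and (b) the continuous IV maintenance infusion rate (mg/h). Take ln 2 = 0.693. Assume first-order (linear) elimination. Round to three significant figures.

Vd(total) = 109 kg × 0.11 L/kg = 11.99 L
LD = Vd × C = 11.99 × 8 = 95.92 mg
CL = 0.693 × Vd / t½ = 0.693 × 11.99 / 69.9 = 0.1189 L/h
Infusion rate = CL × Css = 0.1189 × 8 = 0.9512 mg/h

(a) 95.9 mg; (b) 0.951 mg/h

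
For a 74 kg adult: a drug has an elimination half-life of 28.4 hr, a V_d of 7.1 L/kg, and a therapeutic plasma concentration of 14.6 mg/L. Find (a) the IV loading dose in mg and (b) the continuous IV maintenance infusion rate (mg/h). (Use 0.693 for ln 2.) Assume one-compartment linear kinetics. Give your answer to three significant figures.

Total Vd = 7.1 × 74 = 525.4 L
LD = Vd × C = 525.4 × 14.6 = 7671 mg
CL = 0.693 × Vd / t½ = 0.693 × 525.4 / 28.4 = 12.82 L/h
Infusion rate = CL × Css = 12.82 × 14.6 = 187.2 mg/h

(a) 7670 mg; (b) 187 mg/h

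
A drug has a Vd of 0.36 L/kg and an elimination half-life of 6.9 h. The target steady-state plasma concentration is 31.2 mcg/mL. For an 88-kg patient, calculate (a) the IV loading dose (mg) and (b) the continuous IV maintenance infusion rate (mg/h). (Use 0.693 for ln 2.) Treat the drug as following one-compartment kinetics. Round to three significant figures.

(a) 988 mg; (b) 99.3 mg/h

Vd = 0.36 L/kg × 88 kg = 31.68 L
LD = Vd × C = 31.68 × 31.2 = 988.4 mg
CL = 0.693 × Vd / t½ = 0.693 × 31.68 / 6.9 = 3.182 L/h
Infusion rate = CL × Css = 3.182 × 31.2 = 99.28 mg/h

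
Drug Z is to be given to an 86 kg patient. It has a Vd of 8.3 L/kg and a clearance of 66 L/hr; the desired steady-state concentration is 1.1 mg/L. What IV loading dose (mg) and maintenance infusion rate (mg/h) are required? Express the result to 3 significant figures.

(a) 785 mg; (b) 72.6 mg/h

Vd = 8.3 L/kg × 86 kg = 713.8 L
Loading dose = Vd × C = 713.8 × 1.1 = 785.2 mg
Infusion rate = 66.00 L/h × 1.1 mg/L = 72.60 mg/h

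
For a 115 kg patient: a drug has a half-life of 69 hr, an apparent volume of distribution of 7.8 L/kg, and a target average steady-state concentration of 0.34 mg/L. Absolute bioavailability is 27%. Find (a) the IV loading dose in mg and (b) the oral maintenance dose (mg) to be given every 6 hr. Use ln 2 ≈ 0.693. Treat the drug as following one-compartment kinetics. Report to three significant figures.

Vd = 7.8 L/kg × 115 kg = 897.0 L
LD = Vd × C = 897.0 × 0.34 = 305.0 mg
CL = 0.693 × Vd / t½ = 0.693 × 897.0 / 69 = 9.009 L/h
D = CL × Css × τ / F = 9.009 × 0.34 × 6 / 0.27 = 68.07 mg

(a) 305 mg; (b) 68.1 mg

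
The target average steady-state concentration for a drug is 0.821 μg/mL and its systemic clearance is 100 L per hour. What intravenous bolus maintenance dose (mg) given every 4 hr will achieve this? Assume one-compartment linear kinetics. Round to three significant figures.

328 mg

D = CL × Css × τ = 100.0 × 0.821 × 4 = 328.4 mg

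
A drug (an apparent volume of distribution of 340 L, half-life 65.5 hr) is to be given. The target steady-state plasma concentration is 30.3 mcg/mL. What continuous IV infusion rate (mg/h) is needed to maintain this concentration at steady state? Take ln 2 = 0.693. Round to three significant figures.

CL = ln 2 · Vd / t½ = 0.693 × 340.0 / 65.5 = 3.597 L/h
Infusion rate = CL × Css = 3.597 × 30.3 = 109.0 mg/h

109 mg/h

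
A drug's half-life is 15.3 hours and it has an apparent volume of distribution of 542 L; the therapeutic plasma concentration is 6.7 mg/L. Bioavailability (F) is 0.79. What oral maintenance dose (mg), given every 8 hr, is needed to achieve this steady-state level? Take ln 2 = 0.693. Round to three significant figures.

k = 0.693/15.3 = 0.04529 h⁻¹, so CL = k·Vd = 0.04529 × 542.0 = 24.55 L/h
D = CL × Css × τ / F = 24.55 × 6.7 × 8 / 0.79 = 1666 mg

1670 mg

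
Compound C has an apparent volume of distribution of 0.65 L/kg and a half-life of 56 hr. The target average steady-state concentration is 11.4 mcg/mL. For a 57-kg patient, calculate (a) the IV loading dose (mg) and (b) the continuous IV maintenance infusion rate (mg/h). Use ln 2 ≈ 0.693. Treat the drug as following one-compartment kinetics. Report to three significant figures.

Total Vd = 0.65 × 57 = 37.05 L
LD = Vd × C = 37.05 × 11.4 = 422.4 mg
CL = 0.693 × Vd / t½ = 0.693 × 37.05 / 56 = 0.4585 L/h
Infusion rate = CL × Css = 0.4585 × 11.4 = 5.227 mg/h

(a) 422 mg; (b) 5.23 mg/h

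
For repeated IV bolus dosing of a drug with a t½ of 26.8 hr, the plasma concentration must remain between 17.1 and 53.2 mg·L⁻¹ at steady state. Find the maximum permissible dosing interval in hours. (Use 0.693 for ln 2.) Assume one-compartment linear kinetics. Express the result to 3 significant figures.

k = 0.693 / t½ = 0.693 / 26.8 = 0.02586 h⁻¹
Between IV bolus doses, concentration decays as C = C₀·e^(−kτ), so C_peak/C_trough = e^(kτ).
τ_max = ln(C_peak/C_trough) / k = ln(53.2/17.1) / 0.02586 = 1.135 / 0.02586 = 43.89 h

43.9 h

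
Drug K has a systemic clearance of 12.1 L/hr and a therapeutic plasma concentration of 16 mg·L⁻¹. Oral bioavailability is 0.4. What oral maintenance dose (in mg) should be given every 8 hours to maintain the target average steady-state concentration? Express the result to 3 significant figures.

At steady state, dose per interval replaces the amount cleared in that interval: F·D/τ = CL·Css.
D = CL × Css × τ / F = 12.10 × 16 × 8 / 0.4 = 3872 mg

3870 mg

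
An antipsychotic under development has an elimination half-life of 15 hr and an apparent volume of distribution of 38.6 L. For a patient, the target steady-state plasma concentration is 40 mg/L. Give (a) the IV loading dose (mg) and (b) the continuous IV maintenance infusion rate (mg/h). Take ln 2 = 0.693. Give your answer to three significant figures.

(a) 1540 mg; (b) 71.3 mg/h

LD = Vd × C = 38.60 × 40 = 1544 mg
CL = 0.693 × Vd / t½ = 0.693 × 38.60 / 15 = 1.783 L/h
Infusion rate = CL × Css = 1.783 × 40 = 71.32 mg/h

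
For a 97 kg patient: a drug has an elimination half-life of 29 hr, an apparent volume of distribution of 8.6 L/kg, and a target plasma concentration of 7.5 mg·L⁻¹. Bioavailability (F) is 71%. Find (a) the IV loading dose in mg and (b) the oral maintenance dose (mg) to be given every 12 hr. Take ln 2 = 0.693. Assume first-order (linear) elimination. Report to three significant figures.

Vd(total) = 97 kg × 8.6 L/kg = 834.2 L
LD = Vd × C = 834.2 × 7.5 = 6257 mg
CL = 0.693 × Vd / t½ = 0.693 × 834.2 / 29 = 19.93 L/h
D = CL × Css × τ / F = 19.93 × 7.5 × 12 / 0.71 = 2526 mg

(a) 6260 mg; (b) 2530 mg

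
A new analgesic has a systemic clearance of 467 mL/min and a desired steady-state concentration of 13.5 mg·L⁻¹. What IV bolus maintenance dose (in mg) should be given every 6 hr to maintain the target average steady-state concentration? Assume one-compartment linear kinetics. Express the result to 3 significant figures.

CL = 467 mL/min × 60/1000 = 28.02 L/h
D = CL × Css × τ = 28.02 × 13.5 × 6 = 2270 mg

2270 mg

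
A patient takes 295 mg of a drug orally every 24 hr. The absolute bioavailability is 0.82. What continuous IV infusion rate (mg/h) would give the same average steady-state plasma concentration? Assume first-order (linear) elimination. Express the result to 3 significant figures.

10.1 mg/h

Equivalent systemic input: infusion rate = F·D/τ.
Rate = 0.82 × 295 / 24 = 10.08 mg/h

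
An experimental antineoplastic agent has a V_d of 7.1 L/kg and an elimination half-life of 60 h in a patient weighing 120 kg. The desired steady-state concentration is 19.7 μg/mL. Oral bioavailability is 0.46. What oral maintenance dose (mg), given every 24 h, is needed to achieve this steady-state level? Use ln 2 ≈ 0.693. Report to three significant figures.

10100 mg

Total Vd = 7.1 × 120 = 852.0 L
CL = ln 2 · Vd / t½ = 0.693 × 852.0 / 60 = 9.841 L/h
D = CL × Css × τ / F = 9.841 × 19.7 × 24 / 0.46 = 10110 mg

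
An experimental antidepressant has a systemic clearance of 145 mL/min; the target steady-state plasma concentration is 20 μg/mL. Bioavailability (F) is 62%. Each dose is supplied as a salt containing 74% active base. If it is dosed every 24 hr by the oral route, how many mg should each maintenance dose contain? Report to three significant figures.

Convert clearance: 145 mL/min × 60 min/h ÷ 1000 mL/L = 8.700 L/h
D = CL × Css × τ / F / S = 8.700 × 20 × 24 / 0.62 / 0.74 = 9102 mg

9100 mg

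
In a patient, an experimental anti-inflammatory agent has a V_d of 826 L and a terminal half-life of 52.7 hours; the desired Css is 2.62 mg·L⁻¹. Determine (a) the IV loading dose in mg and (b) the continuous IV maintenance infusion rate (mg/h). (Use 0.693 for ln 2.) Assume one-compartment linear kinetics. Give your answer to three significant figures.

(a) 2160 mg; (b) 28.5 mg/h

LD = Vd × C = 826.0 × 2.62 = 2164 mg
CL = 0.693 × Vd / t½ = 0.693 × 826.0 / 52.7 = 10.86 L/h
Infusion rate = CL × Css = 10.86 × 2.62 = 28.45 mg/h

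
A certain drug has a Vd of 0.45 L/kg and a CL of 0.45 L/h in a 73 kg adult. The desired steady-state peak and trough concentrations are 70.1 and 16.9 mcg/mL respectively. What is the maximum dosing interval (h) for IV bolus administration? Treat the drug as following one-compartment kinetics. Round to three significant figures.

104 h

Total Vd = 0.45 × 73 = 32.85 L
k = CL / Vd = 0.4500 / 32.85 = 0.01370 h⁻¹
Between IV bolus doses, concentration decays as C = C₀·e^(−kτ), so C_peak/C_trough = e^(kτ).
τ_max = ln(C_peak/C_trough) / k = ln(70.1/16.9) / 0.01370 = 1.423 / 0.01370 = 103.9 h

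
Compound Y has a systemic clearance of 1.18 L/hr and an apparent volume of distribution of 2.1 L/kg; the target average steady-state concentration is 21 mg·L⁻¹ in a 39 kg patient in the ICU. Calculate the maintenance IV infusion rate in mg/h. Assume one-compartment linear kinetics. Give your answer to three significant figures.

24.8 mg/h

Rate = CL × Css = 1.180 × 21 = 24.78 mg/h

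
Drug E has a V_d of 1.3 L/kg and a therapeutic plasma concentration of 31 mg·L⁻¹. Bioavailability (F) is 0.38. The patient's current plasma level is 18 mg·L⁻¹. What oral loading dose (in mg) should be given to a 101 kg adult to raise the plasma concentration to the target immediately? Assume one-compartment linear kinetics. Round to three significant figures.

Total Vd = 1.3 × 101 = 131.3 L
Concentration deficit ΔC = 31 − 18 = 13.00 mg/L
LD = Vd × ΔC / F = 131.3 × 13.00 / 0.38 = 4492 mg

4490 mg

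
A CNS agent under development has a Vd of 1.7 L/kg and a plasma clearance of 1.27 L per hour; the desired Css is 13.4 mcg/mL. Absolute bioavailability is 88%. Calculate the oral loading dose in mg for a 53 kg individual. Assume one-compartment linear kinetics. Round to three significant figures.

1370 mg

Total Vd = 1.7 × 53 = 90.10 L
The loading dose fills Vd to the target concentration; clearance is irrelevant here.
LD = Vd × C / F = 90.10 × 13.40 / 0.88 = 1372 mg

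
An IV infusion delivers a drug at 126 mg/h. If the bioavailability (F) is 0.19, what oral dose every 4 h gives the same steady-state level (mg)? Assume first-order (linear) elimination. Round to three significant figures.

To maintain the same Css, the systemic dosing rate must be unchanged: F·D/τ = infusion rate.
D = rate × τ / F = 126 × 4 / 0.19 = 2653 mg

2650 mg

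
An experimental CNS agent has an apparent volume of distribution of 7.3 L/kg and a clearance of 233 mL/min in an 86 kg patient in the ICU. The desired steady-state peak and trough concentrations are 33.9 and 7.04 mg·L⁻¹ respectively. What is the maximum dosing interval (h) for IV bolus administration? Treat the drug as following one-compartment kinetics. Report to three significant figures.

70.6 h

Vd = 7.3 L/kg × 86 kg = 627.8 L
CL = 233 mL/min × 60/1000 = 13.98 L/h
k = CL / Vd = 13.98 / 627.8 = 0.02227 h⁻¹
Between IV bolus doses, concentration decays as C = C₀·e^(−kτ), so C_peak/C_trough = e^(kτ).
τ_max = ln(C_peak/C_trough) / k = ln(33.9/7.04) / 0.02227 = 1.572 / 0.02227 = 70.59 h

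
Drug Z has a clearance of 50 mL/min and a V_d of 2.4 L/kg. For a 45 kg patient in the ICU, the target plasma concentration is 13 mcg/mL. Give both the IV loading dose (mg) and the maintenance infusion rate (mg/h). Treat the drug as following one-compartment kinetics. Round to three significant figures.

(a) 1400 mg; (b) 39.0 mg/h

Vd = 2.4 L/kg × 45 kg = 108.0 L
Loading: fill Vd to C_target → 108.0 L × 13 mg/L = 1404 mg
CL = 50 mL/min × 60/1000 = 3.000 L/h
Maintenance: replace elimination → rate = CL × Css = 3.000 × 13 = 39.00 mg/h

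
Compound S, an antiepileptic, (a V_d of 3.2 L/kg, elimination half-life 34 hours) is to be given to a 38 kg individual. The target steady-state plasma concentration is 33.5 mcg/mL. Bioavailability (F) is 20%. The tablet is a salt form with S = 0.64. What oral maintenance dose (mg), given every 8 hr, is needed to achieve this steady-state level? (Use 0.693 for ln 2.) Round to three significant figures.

5190 mg

Total Vd = 3.2 × 38 = 121.6 L
CL = 0.693 × Vd / t½ = 0.693 × 121.6 / 34 = 2.478 L/h
D = CL × Css × τ / F / S = 2.478 × 33.5 × 8 / 0.2 / 0.64 = 5188 mg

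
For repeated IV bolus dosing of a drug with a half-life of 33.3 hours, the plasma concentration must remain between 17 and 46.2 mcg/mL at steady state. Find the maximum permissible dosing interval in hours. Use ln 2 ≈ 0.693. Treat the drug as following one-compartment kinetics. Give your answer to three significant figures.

48.0 h

k = 0.693 / t½ = 0.693 / 33.3 = 0.02081 h⁻¹
Between IV bolus doses, concentration decays as C = C₀·e^(−kτ), so C_peak/C_trough = e^(kτ).
τ_max = ln(C_peak/C_trough) / k = ln(46.2/17) / 0.02081 = 0.9998 / 0.02081 = 48.04 h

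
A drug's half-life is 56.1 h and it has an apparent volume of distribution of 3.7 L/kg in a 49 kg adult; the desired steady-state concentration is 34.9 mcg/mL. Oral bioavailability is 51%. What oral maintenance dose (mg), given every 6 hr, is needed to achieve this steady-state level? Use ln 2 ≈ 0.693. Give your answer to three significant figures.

920 mg

Vd(total) = 49 kg × 3.7 L/kg = 181.3 L
CL = ln 2 · Vd / t½ = 0.693 × 181.3 / 56.1 = 2.240 L/h
D = CL × Css × τ / F = 2.240 × 34.9 × 6 / 0.51 = 919.7 mg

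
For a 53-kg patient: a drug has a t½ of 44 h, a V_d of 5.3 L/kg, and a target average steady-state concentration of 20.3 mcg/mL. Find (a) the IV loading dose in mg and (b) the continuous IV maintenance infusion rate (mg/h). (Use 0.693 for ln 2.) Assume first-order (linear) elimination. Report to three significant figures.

Vd = 5.3 L/kg × 53 kg = 280.9 L
LD = Vd × C = 280.9 × 20.3 = 5702 mg
CL = 0.693 × Vd / t½ = 0.693 × 280.9 / 44 = 4.424 L/h
Infusion rate = CL × Css = 4.424 × 20.3 = 89.81 mg/h

(a) 5700 mg; (b) 89.8 mg/h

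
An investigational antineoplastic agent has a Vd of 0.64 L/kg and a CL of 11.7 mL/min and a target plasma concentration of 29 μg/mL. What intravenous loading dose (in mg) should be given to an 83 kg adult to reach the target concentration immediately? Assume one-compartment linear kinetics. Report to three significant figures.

1540 mg

Total Vd = 0.64 × 83 = 53.12 L
The loading dose fills Vd to the target concentration; clearance is irrelevant here.
LD = Vd × C = 53.12 × 29.00 = 1540 mg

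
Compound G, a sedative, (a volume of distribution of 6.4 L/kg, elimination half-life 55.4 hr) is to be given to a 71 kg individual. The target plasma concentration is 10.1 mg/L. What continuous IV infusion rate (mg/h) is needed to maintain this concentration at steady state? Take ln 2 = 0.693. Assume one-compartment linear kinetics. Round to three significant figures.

57.4 mg/h

Total Vd = 6.4 × 71 = 454.4 L
CL = 0.693 × Vd / t½ = 0.693 × 454.4 / 55.4 = 5.684 L/h
Infusion rate = CL × Css = 5.684 × 10.1 = 57.41 mg/h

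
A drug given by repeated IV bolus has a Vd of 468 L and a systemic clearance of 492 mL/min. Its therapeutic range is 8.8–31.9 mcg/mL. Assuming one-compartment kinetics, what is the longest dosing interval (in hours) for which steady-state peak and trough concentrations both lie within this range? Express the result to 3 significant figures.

CL = 492 mL/min × 60/1000 = 29.52 L/h
k = CL / Vd = 29.52 / 468.0 = 0.06308 h⁻¹
Between IV bolus doses, concentration decays as C = C₀·e^(−kτ), so C_peak/C_trough = e^(kτ).
τ_max = ln(C_peak/C_trough) / k = ln(31.9/8.8) / 0.06308 = 1.288 / 0.06308 = 20.42 h

20.4 h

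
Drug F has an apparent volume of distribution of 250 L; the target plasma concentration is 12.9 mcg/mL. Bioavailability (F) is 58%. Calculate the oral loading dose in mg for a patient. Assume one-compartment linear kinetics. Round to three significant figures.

5560 mg

LD = Vd × C / F = 250.0 × 12.90 / 0.58 = 5560 mg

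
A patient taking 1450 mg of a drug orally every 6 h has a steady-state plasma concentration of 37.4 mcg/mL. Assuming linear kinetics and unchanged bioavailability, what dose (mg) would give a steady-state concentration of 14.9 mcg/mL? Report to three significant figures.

578 mg

For first-order elimination, Css ∝ F·D/(CL·τ); F and CL are unchanged, so Css ∝ D/τ.
D₂ = D₁ × (Css,target / Css,current) = 1450 × 14.9/37.4 = 577.7 mg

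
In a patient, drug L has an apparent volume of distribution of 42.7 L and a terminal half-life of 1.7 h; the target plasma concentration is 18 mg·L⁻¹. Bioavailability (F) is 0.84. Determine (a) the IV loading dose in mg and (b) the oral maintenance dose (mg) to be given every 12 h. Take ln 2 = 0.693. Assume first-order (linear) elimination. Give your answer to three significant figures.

(a) 769 mg; (b) 4480 mg

LD = Vd × C = 42.70 × 18 = 768.6 mg
CL = 0.693 × Vd / t½ = 0.693 × 42.70 / 1.7 = 17.41 L/h
D = CL × Css × τ / F = 17.41 × 18 × 12 / 0.84 = 4477 mg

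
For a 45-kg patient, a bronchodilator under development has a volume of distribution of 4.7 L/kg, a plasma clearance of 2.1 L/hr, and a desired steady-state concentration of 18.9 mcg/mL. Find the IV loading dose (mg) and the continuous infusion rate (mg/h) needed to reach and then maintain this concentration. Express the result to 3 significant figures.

(a) 4000 mg; (b) 39.7 mg/h

Total Vd = 4.7 × 45 = 211.5 L
LD = Vd · C_target = 211.5 × 18.9 = 3997 mg
Maintenance infusion rate = CL × Css = 2.100 × 18.9 = 39.69 mg/h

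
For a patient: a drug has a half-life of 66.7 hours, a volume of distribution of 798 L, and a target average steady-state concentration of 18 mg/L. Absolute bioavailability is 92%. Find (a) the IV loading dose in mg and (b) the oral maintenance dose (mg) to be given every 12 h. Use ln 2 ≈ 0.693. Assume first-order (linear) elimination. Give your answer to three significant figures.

(a) 14400 mg; (b) 1950 mg

LD = Vd × C = 798.0 × 18 = 14360 mg
CL = 0.693 × Vd / t½ = 0.693 × 798.0 / 66.7 = 8.291 L/h
D = CL × Css × τ / F = 8.291 × 18 × 12 / 0.92 = 1947 mg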